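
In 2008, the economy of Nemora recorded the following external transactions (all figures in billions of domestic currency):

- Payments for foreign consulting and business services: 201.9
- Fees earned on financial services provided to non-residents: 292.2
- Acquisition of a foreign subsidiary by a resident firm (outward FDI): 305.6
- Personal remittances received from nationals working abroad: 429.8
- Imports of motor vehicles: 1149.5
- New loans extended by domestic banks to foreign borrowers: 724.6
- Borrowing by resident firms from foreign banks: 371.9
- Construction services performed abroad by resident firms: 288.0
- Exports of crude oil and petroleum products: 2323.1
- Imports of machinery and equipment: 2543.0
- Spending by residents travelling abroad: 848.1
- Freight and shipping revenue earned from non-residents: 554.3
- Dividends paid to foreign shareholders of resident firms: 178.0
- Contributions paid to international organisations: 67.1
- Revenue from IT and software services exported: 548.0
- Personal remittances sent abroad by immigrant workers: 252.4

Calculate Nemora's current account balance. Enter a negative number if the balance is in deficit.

Goods: -2543.0 - 1149.5 + 2323.1 = -1369.4
Services: 548.0 + 288.0 - 201.9 + 292.2 + 554.3 - 848.1 = 632.5
Primary income: -178.0
Secondary income: -252.4 - 67.1 + 429.8 = 110.3
Current account = (-1369.4) + 632.5 + (-178.0) + 110.3 = -804.6
(Excluded from the current account — financial account: acquisition of a foreign subsidiary by a resident firm (outward FDI) 305.6, new loans extended by domestic banks to foreign borrowers 724.6, borrowing by resident firms from foreign banks 371.9.)

-804.6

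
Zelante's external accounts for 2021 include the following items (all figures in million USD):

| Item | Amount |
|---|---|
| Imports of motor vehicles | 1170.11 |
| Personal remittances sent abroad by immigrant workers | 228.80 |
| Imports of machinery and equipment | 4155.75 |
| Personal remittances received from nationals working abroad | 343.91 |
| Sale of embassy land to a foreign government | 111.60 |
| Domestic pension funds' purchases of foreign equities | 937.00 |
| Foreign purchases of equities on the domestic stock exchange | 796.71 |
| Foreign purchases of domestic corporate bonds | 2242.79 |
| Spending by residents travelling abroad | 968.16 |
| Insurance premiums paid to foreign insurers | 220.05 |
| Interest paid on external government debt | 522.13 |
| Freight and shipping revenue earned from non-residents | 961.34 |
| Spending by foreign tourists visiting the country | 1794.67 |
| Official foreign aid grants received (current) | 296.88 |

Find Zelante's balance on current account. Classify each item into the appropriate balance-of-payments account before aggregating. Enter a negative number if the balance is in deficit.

-3868.20

Goods: -1170.11 - 4155.75 = -5325.86
Services: -220.05 + 1794.67 + 961.34 - 968.16 = 1567.80
Primary income: -522.13
Secondary income: 343.91 + 296.88 - 228.80 = 411.99
Current account = (-5325.86) + 1567.80 + (-522.13) + 411.99 = -3868.20
(Excluded from the current account — capital account: sale of embassy land to a foreign government 111.60; financial account: domestic pension funds' purchases of foreign equities 937.00, foreign purchases of equities on the domestic stock exchange 796.71, foreign purchases of domestic corporate bonds 2242.79.)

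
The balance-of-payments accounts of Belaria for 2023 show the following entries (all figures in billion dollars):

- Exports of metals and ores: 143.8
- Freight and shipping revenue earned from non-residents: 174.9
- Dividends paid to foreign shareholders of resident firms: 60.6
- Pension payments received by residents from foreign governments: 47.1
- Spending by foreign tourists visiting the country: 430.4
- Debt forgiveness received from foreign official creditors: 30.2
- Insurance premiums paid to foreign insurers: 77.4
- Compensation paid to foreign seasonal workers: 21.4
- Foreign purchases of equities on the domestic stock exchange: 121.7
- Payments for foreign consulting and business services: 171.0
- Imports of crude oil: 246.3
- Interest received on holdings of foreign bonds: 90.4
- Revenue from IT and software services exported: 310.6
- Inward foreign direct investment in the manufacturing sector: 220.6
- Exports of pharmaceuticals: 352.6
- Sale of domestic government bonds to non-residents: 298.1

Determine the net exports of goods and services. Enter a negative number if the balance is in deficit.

917.6

Goods: 352.6 - 246.3 + 143.8 = 250.1
Services: -171.0 + 174.9 - 77.4 + 310.6 + 430.4 = 667.5
Trade balance = 250.1 + 667.5 = 917.6
(Excluded from the trade balance — primary income: dividends paid to foreign shareholders of resident firms 60.6, compensation paid to foreign seasonal workers 21.4, interest received on holdings of foreign bonds 90.4; secondary income: pension payments received by residents from foreign governments 47.1; capital account: debt forgiveness received from foreign official creditors 30.2; financial account: foreign purchases of equities on the domestic stock exchange 121.7, inward foreign direct investment in the manufacturing sector 220.6, sale of domestic government bonds to non-residents 298.1.)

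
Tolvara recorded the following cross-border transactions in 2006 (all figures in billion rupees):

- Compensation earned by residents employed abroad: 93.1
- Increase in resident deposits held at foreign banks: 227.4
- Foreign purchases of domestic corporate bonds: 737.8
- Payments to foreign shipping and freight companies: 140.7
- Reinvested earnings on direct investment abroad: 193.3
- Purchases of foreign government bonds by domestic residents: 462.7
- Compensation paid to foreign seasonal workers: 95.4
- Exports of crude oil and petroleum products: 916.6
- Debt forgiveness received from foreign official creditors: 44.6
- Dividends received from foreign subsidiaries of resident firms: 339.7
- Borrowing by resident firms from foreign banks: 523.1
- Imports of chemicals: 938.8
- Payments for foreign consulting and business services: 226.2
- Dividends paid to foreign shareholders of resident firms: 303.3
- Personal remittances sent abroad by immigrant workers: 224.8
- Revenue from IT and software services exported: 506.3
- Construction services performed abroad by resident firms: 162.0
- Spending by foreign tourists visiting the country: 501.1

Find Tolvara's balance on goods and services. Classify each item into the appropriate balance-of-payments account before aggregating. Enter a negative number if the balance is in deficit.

Goods: -938.8 + 916.6 = -22.2
Services: -226.2 + 162.0 + 506.3 - 140.7 + 501.1 = 802.5
Trade balance = -22.2 + 802.5 = 780.3
(Excluded from the trade balance — primary income: compensation earned by residents employed abroad 93.1, reinvested earnings on direct investment abroad 193.3, compensation paid to foreign seasonal workers 95.4, dividends received from foreign subsidiaries of resident firms 339.7, dividends paid to foreign shareholders of resident firms 303.3; financial account: increase in resident deposits held at foreign banks 227.4, foreign purchases of domestic corporate bonds 737.8, purchases of foreign government bonds by domestic residents 462.7, borrowing by resident firms from foreign banks 523.1; capital account: debt forgiveness received from foreign official creditors 44.6; secondary income: personal remittances sent abroad by immigrant workers 224.8.)

780.3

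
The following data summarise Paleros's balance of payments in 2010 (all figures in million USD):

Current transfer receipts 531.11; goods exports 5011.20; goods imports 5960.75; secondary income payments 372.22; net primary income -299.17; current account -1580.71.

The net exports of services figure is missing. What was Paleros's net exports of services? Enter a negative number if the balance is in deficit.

-490.88

Current account = goods balance + services balance + net primary income + net secondary income
Sum of the known components = -1089.83
Net exports of services = CA - (known components) = -1580.71 - (-1089.83) = -490.88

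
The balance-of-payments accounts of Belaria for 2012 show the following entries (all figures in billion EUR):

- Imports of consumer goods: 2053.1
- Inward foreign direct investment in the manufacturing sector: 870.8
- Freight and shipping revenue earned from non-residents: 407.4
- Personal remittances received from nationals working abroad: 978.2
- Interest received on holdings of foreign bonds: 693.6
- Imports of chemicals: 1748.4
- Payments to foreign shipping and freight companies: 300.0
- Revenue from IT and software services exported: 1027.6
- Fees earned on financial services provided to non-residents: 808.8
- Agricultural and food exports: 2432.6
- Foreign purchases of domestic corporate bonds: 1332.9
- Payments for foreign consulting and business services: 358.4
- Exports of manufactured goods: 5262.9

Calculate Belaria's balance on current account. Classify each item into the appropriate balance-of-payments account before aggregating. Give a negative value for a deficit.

Goods: 2432.6 - 1748.4 - 2053.1 + 5262.9 = 3894.0
Services: 808.8 + 1027.6 + 407.4 - 358.4 - 300.0 = 1585.4
Primary income: 693.6
Secondary income: 978.2
Current account = 3894.0 + 1585.4 + 693.6 + 978.2 = 7151.2
(Excluded from the current account — financial account: inward foreign direct investment in the manufacturing sector 870.8, foreign purchases of domestic corporate bonds 1332.9.)

7151.2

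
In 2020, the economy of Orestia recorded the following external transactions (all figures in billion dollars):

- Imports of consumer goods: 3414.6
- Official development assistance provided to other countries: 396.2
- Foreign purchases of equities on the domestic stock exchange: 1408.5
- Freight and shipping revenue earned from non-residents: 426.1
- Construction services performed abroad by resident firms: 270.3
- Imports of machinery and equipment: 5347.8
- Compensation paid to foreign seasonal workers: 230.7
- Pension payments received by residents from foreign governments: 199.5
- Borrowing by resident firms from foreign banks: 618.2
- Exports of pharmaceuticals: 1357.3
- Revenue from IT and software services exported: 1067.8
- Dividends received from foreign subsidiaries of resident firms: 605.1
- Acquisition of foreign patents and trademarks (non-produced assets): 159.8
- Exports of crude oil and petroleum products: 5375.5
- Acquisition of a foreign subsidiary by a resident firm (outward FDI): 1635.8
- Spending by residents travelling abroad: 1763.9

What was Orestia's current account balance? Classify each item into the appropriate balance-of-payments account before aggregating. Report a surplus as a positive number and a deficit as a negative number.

-1851.6

Goods: 1357.3 + 5375.5 - 5347.8 - 3414.6 = -2029.6
Services: -1763.9 + 426.1 + 1067.8 + 270.3 = 0.3
Primary income: 605.1 - 230.7 = 374.4
Secondary income: -396.2 + 199.5 = -196.7
Current account = (-2029.6) + 0.3 + 374.4 + (-196.7) = -1851.6
(Excluded from the current account — financial account: foreign purchases of equities on the domestic stock exchange 1408.5, borrowing by resident firms from foreign banks 618.2, acquisition of a foreign subsidiary by a resident firm (outward FDI) 1635.8; capital account: acquisition of foreign patents and trademarks (non-produced assets) 159.8.)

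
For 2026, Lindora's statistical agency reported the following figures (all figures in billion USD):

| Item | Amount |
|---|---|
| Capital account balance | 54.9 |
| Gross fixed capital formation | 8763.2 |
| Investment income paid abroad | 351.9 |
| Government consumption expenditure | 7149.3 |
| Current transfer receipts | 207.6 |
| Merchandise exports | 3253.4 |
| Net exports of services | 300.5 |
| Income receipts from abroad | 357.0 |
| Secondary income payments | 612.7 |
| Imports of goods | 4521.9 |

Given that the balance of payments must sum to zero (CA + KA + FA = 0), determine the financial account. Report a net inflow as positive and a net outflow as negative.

1313.1

Goods balance = 3253.4 - 4521.9 = -1268.5
Services balance = 300.5
Trade balance (goods + services) = -1268.5 + 300.5 = -968.0
Net primary income = 357.0 - 351.9 = 5.1
Net secondary income = 207.6 - 612.7 = -405.1
Current account = -968.0 + 5.1 + (-405.1) = -1368.0
Financial account = -(-1368.0 + 54.9) = 1313.1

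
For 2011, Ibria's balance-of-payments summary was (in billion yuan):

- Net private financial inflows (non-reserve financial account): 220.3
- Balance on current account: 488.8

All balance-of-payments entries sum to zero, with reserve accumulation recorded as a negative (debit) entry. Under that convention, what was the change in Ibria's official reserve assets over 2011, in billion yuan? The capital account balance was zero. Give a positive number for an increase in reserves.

Official reserve transactions balance = -(488.8 + 220.3) = -709.1
An accumulation of reserves is recorded as a debit (negative entry), so the change in the stock of reserves is the negative of that balance.
Change in official reserves = -(-709.1) = 709.1

709.1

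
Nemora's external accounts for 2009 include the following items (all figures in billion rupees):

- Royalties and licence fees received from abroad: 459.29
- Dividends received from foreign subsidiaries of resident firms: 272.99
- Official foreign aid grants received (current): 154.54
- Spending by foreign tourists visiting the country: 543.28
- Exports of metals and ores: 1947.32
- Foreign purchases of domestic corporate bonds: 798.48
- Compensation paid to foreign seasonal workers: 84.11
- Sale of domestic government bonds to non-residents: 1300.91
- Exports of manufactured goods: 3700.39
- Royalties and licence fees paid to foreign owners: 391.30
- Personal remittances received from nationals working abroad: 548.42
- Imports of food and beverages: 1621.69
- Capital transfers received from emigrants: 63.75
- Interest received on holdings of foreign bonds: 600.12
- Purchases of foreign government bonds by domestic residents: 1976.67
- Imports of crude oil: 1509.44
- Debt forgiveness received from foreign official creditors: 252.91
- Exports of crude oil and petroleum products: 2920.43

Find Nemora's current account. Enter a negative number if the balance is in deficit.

7540.24

Goods: 2920.43 - 1509.44 - 1621.69 + 1947.32 + 3700.39 = 5437.01
Services: -391.30 + 459.29 + 543.28 = 611.27
Primary income: 600.12 + 272.99 - 84.11 = 789.00
Secondary income: 548.42 + 154.54 = 702.96
Current account = 5437.01 + 611.27 + 789.00 + 702.96 = 7540.24
(Excluded from the current account — financial account: foreign purchases of domestic corporate bonds 798.48, sale of domestic government bonds to non-residents 1300.91, purchases of foreign government bonds by domestic residents 1976.67; capital account: capital transfers received from emigrants 63.75, debt forgiveness received from foreign official creditors 252.91.)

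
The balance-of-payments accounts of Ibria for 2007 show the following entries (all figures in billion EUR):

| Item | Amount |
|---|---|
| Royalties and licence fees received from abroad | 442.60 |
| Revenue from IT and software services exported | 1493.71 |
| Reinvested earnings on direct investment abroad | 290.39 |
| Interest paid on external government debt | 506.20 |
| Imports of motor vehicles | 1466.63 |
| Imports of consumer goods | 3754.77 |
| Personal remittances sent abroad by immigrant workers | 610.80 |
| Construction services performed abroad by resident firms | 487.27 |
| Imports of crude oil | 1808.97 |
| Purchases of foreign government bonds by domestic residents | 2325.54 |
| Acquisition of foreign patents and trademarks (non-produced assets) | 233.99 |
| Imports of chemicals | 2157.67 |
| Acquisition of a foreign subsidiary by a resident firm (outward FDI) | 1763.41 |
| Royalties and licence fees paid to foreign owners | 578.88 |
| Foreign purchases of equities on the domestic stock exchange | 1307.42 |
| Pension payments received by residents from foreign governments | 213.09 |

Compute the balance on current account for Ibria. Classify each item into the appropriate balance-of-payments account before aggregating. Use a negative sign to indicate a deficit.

Goods: -1466.63 - 2157.67 - 1808.97 - 3754.77 = -9188.04
Services: 1493.71 + 442.60 - 578.88 + 487.27 = 1844.70
Primary income: 290.39 - 506.20 = -215.81
Secondary income: -610.80 + 213.09 = -397.71
Current account = (-9188.04) + 1844.70 + (-215.81) + (-397.71) = -7956.86
(Excluded from the current account — financial account: purchases of foreign government bonds by domestic residents 2325.54, acquisition of a foreign subsidiary by a resident firm (outward FDI) 1763.41, foreign purchases of equities on the domestic stock exchange 1307.42; capital account: acquisition of foreign patents and trademarks (non-produced assets) 233.99.)

-7956.86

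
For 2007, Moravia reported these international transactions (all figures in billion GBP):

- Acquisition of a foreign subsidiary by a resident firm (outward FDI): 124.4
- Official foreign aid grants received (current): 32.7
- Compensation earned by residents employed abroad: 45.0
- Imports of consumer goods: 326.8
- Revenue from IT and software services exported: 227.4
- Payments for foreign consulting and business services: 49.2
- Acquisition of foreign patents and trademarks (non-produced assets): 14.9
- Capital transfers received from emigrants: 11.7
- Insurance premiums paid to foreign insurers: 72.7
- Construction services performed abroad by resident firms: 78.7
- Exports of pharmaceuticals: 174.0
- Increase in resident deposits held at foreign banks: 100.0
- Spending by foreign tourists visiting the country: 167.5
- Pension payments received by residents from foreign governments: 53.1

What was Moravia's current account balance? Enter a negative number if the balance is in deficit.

Goods: -326.8 + 174.0 = -152.8
Services: -49.2 + 78.7 + 167.5 + 227.4 - 72.7 = 351.7
Primary income: 45.0
Secondary income: 53.1 + 32.7 = 85.8
Current account = (-152.8) + 351.7 + 45.0 + 85.8 = 329.7
(Excluded from the current account — financial account: acquisition of a foreign subsidiary by a resident firm (outward FDI) 124.4, increase in resident deposits held at foreign banks 100.0; capital account: acquisition of foreign patents and trademarks (non-produced assets) 14.9, capital transfers received from emigrants 11.7.)

329.7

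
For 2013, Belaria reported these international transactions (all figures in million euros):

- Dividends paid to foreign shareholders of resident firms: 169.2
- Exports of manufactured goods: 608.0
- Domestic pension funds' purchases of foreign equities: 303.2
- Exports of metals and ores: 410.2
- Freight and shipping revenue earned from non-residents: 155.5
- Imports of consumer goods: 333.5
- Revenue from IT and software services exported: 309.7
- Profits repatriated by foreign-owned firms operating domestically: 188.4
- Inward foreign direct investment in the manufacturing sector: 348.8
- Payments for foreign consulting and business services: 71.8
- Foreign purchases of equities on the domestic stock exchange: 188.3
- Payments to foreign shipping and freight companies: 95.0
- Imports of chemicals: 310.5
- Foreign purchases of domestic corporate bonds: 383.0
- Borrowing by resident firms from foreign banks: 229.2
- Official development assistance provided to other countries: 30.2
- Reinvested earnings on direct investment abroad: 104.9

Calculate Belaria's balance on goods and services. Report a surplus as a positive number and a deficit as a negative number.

Goods: 410.2 - 310.5 - 333.5 + 608.0 = 374.2
Services: 155.5 - 71.8 + 309.7 - 95.0 = 298.4
Trade balance = 374.2 + 298.4 = 672.6
(Excluded from the trade balance — primary income: dividends paid to foreign shareholders of resident firms 169.2, profits repatriated by foreign-owned firms operating domestically 188.4, reinvested earnings on direct investment abroad 104.9; financial account: domestic pension funds' purchases of foreign equities 303.2, inward foreign direct investment in the manufacturing sector 348.8, foreign purchases of equities on the domestic stock exchange 188.3, foreign purchases of domestic corporate bonds 383.0, borrowing by resident firms from foreign banks 229.2; secondary income: official development assistance provided to other countries 30.2.)

672.6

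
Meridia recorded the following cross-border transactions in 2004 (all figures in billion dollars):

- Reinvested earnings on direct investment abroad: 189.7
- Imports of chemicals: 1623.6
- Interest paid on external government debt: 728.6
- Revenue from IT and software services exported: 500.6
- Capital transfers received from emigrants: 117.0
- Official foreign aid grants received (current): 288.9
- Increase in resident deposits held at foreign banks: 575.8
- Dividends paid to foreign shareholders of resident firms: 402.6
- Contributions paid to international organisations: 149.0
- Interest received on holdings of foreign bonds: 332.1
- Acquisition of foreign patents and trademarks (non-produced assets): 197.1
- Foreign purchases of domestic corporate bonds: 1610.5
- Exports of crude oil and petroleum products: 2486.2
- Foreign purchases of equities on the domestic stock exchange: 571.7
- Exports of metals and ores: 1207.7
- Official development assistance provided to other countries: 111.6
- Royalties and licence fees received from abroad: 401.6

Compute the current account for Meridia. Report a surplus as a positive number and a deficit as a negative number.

Goods: -1623.6 + 2486.2 + 1207.7 = 2070.3
Services: 401.6 + 500.6 = 902.2
Primary income: 332.1 - 402.6 - 728.6 + 189.7 = -609.4
Secondary income: -111.6 - 149.0 + 288.9 = 28.3
Current account = 2070.3 + 902.2 + (-609.4) + 28.3 = 2391.4
(Excluded from the current account — capital account: capital transfers received from emigrants 117.0, acquisition of foreign patents and trademarks (non-produced assets) 197.1; financial account: increase in resident deposits held at foreign banks 575.8, foreign purchases of domestic corporate bonds 1610.5, foreign purchases of equities on the domestic stock exchange 571.7.)

2391.4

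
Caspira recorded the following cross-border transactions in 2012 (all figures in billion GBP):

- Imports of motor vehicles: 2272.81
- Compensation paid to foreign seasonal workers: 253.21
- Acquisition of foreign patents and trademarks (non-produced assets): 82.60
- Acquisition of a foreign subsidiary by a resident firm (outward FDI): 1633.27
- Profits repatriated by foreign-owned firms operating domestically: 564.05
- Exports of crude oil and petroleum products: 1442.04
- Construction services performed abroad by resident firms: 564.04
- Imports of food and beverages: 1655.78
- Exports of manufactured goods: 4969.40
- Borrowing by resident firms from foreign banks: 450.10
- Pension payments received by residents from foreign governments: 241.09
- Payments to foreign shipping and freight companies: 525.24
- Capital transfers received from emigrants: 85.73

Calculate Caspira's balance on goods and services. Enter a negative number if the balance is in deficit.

Goods: 4969.40 - 1655.78 - 2272.81 + 1442.04 = 2482.85
Services: -525.24 + 564.04 = 38.80
Trade balance = 2482.85 + 38.80 = 2521.65
(Excluded from the trade balance — primary income: compensation paid to foreign seasonal workers 253.21, profits repatriated by foreign-owned firms operating domestically 564.05; capital account: acquisition of foreign patents and trademarks (non-produced assets) 82.60, capital transfers received from emigrants 85.73; financial account: acquisition of a foreign subsidiary by a resident firm (outward FDI) 1633.27, borrowing by resident firms from foreign banks 450.10; secondary income: pension payments received by residents from foreign governments 241.09.)

2521.65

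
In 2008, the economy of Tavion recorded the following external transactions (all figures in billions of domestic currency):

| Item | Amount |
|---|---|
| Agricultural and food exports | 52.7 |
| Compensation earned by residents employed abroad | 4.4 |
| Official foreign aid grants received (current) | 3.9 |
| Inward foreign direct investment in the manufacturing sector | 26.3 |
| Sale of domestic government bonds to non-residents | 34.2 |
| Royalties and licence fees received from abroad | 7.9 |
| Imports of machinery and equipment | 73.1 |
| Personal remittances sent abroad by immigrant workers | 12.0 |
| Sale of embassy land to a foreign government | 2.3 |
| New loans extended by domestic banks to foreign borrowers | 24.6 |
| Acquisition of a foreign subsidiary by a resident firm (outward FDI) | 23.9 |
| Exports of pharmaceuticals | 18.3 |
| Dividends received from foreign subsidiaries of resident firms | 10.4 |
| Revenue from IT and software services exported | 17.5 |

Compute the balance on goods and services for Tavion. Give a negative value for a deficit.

Goods: 52.7 + 18.3 - 73.1 = -2.1
Services: 7.9 + 17.5 = 25.4
Trade balance = -2.1 + 25.4 = 23.3
(Excluded from the trade balance — primary income: compensation earned by residents employed abroad 4.4, dividends received from foreign subsidiaries of resident firms 10.4; secondary income: official foreign aid grants received (current) 3.9, personal remittances sent abroad by immigrant workers 12.0; financial account: inward foreign direct investment in the manufacturing sector 26.3, sale of domestic government bonds to non-residents 34.2, new loans extended by domestic banks to foreign borrowers 24.6, acquisition of a foreign subsidiary by a resident firm (outward FDI) 23.9; capital account: sale of embassy land to a foreign government 2.3.)

23.3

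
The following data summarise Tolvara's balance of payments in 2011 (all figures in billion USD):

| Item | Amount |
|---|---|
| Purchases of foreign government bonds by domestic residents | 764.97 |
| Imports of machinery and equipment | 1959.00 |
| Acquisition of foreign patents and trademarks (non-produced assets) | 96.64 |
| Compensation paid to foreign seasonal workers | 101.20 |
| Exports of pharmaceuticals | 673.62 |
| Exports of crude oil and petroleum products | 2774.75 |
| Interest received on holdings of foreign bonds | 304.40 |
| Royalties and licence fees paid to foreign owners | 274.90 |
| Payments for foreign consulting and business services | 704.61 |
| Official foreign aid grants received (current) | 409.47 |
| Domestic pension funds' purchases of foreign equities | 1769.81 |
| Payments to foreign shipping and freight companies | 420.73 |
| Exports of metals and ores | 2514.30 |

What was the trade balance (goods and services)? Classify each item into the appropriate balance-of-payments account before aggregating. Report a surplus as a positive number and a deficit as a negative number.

2603.43

Goods: -1959.00 + 673.62 + 2774.75 + 2514.30 = 4003.67
Services: -274.90 - 420.73 - 704.61 = -1400.24
Trade balance = 4003.67 + (-1400.24) = 2603.43
(Excluded from the trade balance — financial account: purchases of foreign government bonds by domestic residents 764.97, domestic pension funds' purchases of foreign equities 1769.81; capital account: acquisition of foreign patents and trademarks (non-produced assets) 96.64; primary income: compensation paid to foreign seasonal workers 101.20, interest received on holdings of foreign bonds 304.40; secondary income: official foreign aid grants received (current) 409.47.)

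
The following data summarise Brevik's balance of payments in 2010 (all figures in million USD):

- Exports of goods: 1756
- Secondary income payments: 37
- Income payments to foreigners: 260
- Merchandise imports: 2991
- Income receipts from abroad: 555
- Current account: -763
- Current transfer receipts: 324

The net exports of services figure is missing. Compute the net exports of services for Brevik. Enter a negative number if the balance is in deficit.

-110

Current account = goods balance + services balance + net primary income + net secondary income
Sum of the known components = -653
Net exports of services = CA - (known components) = -763 - (-653) = -110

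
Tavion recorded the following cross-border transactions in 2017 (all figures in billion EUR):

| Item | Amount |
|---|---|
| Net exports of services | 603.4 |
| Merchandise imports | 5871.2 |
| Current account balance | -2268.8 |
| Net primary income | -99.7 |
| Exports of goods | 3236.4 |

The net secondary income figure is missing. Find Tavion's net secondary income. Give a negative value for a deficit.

-137.7

Current account = goods balance + services balance + net primary income + net secondary income
Sum of the known components = -2131.1
Net secondary income = CA - (known components) = -2268.8 - (-2131.1) = -137.7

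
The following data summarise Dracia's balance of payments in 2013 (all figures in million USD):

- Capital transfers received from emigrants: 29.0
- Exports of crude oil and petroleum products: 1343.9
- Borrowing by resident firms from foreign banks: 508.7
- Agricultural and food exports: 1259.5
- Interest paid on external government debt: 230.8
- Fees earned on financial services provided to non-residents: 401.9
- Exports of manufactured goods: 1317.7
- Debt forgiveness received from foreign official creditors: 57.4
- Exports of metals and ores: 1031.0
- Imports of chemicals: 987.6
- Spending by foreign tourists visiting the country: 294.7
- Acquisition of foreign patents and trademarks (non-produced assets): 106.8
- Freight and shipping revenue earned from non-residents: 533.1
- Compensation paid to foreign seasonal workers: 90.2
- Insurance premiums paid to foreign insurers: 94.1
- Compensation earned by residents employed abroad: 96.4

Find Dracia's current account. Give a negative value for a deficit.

4875.5

Goods: 1259.5 + 1343.9 + 1317.7 - 987.6 + 1031.0 = 3964.5
Services: 401.9 + 533.1 + 294.7 - 94.1 = 1135.6
Primary income: -90.2 + 96.4 - 230.8 = -224.6
Current account = 3964.5 + 1135.6 + (-224.6) = 4875.5
(Excluded from the current account — capital account: capital transfers received from emigrants 29.0, debt forgiveness received from foreign official creditors 57.4, acquisition of foreign patents and trademarks (non-produced assets) 106.8; financial account: borrowing by resident firms from foreign banks 508.7.)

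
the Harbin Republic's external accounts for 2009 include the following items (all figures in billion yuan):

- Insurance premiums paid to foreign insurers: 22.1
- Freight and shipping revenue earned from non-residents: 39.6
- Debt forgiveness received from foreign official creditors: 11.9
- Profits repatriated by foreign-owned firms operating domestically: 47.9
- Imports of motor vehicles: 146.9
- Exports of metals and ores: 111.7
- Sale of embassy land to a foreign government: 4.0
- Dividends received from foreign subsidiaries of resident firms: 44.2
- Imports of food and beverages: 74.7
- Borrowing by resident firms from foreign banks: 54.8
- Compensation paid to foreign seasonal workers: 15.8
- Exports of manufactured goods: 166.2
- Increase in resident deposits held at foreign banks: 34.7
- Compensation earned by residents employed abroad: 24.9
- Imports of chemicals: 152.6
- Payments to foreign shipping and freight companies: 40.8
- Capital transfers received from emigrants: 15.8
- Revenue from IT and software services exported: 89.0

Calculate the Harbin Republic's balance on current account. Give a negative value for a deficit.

-25.2

Goods: 111.7 - 74.7 - 146.9 + 166.2 - 152.6 = -96.3
Services: 39.6 + 89.0 - 22.1 - 40.8 = 65.7
Primary income: -47.9 + 44.2 - 15.8 + 24.9 = 5.4
Current account = (-96.3) + 65.7 + 5.4 = -25.2
(Excluded from the current account — capital account: debt forgiveness received from foreign official creditors 11.9, sale of embassy land to a foreign government 4.0, capital transfers received from emigrants 15.8; financial account: borrowing by resident firms from foreign banks 54.8, increase in resident deposits held at foreign banks 34.7.)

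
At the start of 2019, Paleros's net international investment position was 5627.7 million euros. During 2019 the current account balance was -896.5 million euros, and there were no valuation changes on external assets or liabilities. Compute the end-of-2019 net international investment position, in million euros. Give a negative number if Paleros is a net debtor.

With no valuation effects, change in NIIP = current account = -896.5
End-of-year NIIP = 5627.7 + (-896.5) = 4731.2

4731.2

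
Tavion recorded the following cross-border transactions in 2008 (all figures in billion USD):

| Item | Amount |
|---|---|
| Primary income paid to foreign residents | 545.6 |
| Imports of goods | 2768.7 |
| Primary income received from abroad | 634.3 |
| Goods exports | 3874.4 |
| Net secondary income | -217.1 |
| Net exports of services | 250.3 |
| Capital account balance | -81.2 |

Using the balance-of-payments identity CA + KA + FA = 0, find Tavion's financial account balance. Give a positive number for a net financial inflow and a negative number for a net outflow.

Goods balance = 3874.4 - 2768.7 = 1105.7
Services balance = 250.3
Trade balance (goods + services) = 1105.7 + 250.3 = 1356.0
Net primary income = 634.3 - 545.6 = 88.7
Net secondary income = -217.1
Current account = 1356.0 + 88.7 + (-217.1) = 1227.6
Financial account = -(1227.6 + (-81.2)) = -1146.4

-1146.4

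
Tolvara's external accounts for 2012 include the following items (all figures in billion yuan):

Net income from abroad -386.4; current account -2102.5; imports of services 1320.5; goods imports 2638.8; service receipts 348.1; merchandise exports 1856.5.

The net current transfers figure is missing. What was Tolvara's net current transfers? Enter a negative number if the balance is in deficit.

Current account = goods balance + services balance + net primary income + net secondary income
Sum of the known components = -2141.1
Net current transfers = CA - (known components) = -2102.5 - (-2141.1) = 38.6

38.6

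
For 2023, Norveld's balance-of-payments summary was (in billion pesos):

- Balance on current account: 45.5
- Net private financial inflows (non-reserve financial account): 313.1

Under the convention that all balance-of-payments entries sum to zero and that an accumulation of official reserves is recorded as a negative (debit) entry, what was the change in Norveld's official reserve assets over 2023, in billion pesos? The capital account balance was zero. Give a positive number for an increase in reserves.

358.6

Official reserve transactions balance = -(45.5 + 313.1) = -358.6
An accumulation of reserves is recorded as a debit (negative entry), so the change in the stock of reserves is the negative of that balance.
Change in official reserves = -(-358.6) = 358.6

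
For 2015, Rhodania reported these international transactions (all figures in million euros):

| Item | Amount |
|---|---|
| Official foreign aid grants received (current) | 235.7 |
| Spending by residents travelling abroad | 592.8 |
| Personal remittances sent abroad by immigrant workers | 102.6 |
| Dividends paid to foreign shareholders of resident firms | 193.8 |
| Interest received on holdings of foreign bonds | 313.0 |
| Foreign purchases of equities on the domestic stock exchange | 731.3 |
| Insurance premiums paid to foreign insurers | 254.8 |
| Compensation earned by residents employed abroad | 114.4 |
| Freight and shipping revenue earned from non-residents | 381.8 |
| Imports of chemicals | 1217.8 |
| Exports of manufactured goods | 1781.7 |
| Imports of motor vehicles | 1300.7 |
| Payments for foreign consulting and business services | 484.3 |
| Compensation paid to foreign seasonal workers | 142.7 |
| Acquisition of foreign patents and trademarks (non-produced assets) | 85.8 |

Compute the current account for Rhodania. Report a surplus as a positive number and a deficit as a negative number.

Goods: -1300.7 + 1781.7 - 1217.8 = -736.8
Services: -254.8 - 592.8 + 381.8 - 484.3 = -950.1
Primary income: 313.0 + 114.4 - 193.8 - 142.7 = 90.9
Secondary income: -102.6 + 235.7 = 133.1
Current account = (-736.8) + (-950.1) + 90.9 + 133.1 = -1462.9
(Excluded from the current account — financial account: foreign purchases of equities on the domestic stock exchange 731.3; capital account: acquisition of foreign patents and trademarks (non-produced assets) 85.8.)

-1462.9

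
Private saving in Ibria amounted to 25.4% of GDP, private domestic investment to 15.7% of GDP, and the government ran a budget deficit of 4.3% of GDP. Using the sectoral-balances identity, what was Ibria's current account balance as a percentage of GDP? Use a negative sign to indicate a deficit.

By the sectoral-balances identity, CA = (S_private - I) + (T - G).
Private balance = 25.4 - 15.7 = 9.7
Government balance (T - G) = -4.3
CA = 9.7 + (-4.3) = 5.4

5.4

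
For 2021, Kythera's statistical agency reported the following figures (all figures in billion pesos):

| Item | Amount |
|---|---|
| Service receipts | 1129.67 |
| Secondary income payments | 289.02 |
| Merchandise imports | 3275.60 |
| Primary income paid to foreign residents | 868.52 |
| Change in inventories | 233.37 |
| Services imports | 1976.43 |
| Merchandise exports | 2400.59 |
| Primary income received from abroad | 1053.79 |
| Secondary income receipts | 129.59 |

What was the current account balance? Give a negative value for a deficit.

-1695.93

Goods balance = 2400.59 - 3275.60 = -875.01
Services balance = 1129.67 - 1976.43 = -846.76
Trade balance (goods + services) = -875.01 + (-846.76) = -1721.77
Net primary income = 1053.79 - 868.52 = 185.27
Net secondary income = 129.59 - 289.02 = -159.43
Current account = -1721.77 + 185.27 + (-159.43) = -1695.93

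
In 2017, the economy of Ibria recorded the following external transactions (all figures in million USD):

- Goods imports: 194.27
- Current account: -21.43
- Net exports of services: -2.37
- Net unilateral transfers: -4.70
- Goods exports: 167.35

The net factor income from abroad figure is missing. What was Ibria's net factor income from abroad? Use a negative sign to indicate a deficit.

Current account = goods balance + services balance + net primary income + net secondary income
Sum of the known components = -33.99
Net factor income from abroad = CA - (known components) = -21.43 - (-33.99) = 12.56

12.56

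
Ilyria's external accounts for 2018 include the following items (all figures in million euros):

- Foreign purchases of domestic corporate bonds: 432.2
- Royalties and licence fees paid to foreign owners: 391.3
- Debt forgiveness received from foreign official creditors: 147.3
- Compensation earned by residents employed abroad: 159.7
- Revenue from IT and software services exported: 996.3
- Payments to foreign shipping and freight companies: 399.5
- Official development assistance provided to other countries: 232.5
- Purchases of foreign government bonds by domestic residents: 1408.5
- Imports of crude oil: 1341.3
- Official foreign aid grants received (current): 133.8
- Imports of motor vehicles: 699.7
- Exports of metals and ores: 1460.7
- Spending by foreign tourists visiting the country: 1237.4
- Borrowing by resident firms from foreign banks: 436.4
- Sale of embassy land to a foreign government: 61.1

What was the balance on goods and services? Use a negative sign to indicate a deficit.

Goods: 1460.7 - 1341.3 - 699.7 = -580.3
Services: -399.5 - 391.3 + 1237.4 + 996.3 = 1442.9
Trade balance = -580.3 + 1442.9 = 862.6
(Excluded from the trade balance — financial account: foreign purchases of domestic corporate bonds 432.2, purchases of foreign government bonds by domestic residents 1408.5, borrowing by resident firms from foreign banks 436.4; capital account: debt forgiveness received from foreign official creditors 147.3, sale of embassy land to a foreign government 61.1; primary income: compensation earned by residents employed abroad 159.7; secondary income: official development assistance provided to other countries 232.5, official foreign aid grants received (current) 133.8.)

862.6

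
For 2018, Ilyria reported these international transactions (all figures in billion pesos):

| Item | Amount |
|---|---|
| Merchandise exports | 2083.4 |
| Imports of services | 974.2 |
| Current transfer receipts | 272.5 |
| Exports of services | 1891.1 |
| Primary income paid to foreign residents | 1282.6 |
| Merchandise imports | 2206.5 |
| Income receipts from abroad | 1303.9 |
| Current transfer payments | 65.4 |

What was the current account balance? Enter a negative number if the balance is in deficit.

1022.2

Goods balance = 2083.4 - 2206.5 = -123.1
Services balance = 1891.1 - 974.2 = 916.9
Trade balance (goods + services) = -123.1 + 916.9 = 793.8
Net primary income = 1303.9 - 1282.6 = 21.3
Net secondary income = 272.5 - 65.4 = 207.1
Current account = 793.8 + 21.3 + 207.1 = 1022.2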